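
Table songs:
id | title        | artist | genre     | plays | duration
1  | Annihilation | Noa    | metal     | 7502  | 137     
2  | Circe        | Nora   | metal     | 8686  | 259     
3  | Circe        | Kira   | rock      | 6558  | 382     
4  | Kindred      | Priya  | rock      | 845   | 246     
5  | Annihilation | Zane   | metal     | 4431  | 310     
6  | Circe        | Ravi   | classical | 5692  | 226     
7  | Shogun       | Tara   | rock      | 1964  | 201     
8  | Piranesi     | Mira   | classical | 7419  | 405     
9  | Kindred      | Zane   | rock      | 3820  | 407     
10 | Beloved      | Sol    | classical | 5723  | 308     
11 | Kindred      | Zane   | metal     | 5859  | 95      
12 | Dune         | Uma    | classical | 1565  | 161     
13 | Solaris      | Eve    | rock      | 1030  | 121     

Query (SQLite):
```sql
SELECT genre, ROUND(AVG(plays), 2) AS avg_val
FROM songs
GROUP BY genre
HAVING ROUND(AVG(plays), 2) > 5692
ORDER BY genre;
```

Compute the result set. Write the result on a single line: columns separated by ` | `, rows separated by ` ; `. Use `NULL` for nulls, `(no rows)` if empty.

metal | 6619.5

Partition songs by genre; compute ROUND(AVG(plays), 2) within each group.
HAVING: keep groups where ROUND(AVG(plays), 2) > 5692.
  classical: ids {6, 8, 10, 12} → ROUND(AVG(plays), 2)=5099.75
  metal: ids {1, 2, 5, 11} → ROUND(AVG(plays), 2)=6619.5
  rock: ids {3, 4, 7, 9, 13} → ROUND(AVG(plays), 2)=2843.4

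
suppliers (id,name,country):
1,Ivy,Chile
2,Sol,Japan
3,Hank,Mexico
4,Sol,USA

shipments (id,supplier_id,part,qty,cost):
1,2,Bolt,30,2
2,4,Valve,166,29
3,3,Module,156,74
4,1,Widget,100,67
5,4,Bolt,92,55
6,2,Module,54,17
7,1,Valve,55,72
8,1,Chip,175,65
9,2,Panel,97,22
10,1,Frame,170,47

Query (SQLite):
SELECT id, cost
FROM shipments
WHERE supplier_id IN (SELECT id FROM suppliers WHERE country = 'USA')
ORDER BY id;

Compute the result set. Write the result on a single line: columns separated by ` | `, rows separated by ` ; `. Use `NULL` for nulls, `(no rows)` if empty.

2 | 29 ; 5 | 55

Inner query: suppliers.id where country = 'USA'.
Outer: keep shipments rows whose supplier_id is in that set.
Inner query → {4}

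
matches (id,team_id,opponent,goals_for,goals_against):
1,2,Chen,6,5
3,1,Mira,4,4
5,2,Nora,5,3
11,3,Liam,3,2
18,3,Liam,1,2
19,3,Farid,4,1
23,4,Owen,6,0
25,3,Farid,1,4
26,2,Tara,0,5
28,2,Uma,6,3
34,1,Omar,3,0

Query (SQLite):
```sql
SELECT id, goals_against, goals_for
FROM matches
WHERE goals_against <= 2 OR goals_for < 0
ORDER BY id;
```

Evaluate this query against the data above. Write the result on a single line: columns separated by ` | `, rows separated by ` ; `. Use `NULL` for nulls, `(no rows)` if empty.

11 | 2 | 3 ; 18 | 2 | 1 ; 19 | 1 | 4 ; 23 | 0 | 6 ; 34 | 0 | 3

goals_against <= 2: ids {11, 18, 19, 23, 34}
goals_for < 0: ids { }
Combine with OR.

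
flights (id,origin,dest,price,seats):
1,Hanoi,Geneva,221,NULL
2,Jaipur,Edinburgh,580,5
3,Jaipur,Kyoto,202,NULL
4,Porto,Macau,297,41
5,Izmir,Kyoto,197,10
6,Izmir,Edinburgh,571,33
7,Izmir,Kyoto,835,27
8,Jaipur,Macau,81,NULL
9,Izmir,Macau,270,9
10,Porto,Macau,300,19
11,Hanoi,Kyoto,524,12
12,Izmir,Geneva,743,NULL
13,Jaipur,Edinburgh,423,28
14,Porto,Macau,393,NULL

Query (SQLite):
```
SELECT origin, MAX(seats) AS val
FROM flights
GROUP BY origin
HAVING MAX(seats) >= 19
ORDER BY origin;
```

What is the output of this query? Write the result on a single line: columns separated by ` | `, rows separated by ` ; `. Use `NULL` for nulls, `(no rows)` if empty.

Partition flights by origin; compute MAX(seats) within each group.
HAVING: keep groups where MAX(seats) >= 19.
  Hanoi: ids {1, 11} → MAX(seats)=12
  Izmir: ids {5, 6, 7, 9, 12} → MAX(seats)=33
  Jaipur: ids {2, 3, 8, 13} → MAX(seats)=28
  Porto: ids {4, 10, 14} → MAX(seats)=41

Izmir | 33 ; Jaipur | 28 ; Porto | 41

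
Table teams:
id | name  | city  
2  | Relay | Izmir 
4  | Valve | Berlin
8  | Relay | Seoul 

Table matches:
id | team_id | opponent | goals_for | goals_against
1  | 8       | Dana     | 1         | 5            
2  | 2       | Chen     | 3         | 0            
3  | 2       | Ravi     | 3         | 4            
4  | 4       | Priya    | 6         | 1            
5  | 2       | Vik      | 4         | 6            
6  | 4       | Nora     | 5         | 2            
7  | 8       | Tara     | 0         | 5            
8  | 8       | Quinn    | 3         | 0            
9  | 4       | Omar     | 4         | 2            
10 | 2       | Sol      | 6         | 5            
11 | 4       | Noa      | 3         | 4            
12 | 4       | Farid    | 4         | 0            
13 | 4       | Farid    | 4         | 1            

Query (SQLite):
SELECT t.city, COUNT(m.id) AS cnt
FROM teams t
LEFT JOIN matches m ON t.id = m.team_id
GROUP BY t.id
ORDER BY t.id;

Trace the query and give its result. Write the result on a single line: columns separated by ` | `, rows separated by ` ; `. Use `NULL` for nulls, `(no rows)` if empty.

LEFT JOIN keeps every teams row; unmatched ones get NULL for matches columns.
Group by teams.id and compute COUNT(m.id). COUNT(col) of an all-NULL group is 0.
  2: ids {2, 3, 5, 10} → COUNT(m.id)=4
  4: ids {4, 6, 9, 11, 12, 13} → COUNT(m.id)=6
  8: ids {1, 7, 8} → COUNT(m.id)=3

Izmir | 4 ; Berlin | 6 ; Seoul | 3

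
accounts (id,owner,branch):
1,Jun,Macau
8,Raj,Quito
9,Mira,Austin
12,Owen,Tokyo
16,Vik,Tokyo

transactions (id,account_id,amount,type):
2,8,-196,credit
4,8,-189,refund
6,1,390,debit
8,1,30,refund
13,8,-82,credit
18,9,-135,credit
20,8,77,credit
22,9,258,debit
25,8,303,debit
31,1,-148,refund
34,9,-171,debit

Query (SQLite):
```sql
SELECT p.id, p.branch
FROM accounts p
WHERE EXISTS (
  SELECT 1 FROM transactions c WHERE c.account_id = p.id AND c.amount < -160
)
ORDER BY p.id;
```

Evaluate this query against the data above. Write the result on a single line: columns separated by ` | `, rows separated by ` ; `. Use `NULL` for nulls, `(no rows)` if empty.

For each accounts row, check whether any transactions with matching account_id has amount < -160.
Keep rows where that is true.

8 | Quito ; 9 | Austin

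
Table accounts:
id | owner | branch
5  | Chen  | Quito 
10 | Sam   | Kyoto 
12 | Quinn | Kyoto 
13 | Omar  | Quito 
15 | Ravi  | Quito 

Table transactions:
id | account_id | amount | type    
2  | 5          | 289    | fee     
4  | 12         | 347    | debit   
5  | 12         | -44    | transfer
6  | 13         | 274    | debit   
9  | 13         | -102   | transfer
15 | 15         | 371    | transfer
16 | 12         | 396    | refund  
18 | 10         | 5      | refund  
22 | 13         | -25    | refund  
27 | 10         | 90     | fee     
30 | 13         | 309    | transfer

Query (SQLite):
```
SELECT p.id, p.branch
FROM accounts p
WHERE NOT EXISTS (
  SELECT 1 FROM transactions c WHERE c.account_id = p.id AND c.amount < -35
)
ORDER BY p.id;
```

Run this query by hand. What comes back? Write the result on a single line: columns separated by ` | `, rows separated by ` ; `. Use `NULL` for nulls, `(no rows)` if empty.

5 | Quito ; 10 | Kyoto ; 15 | Quito

For each accounts row, check whether any transactions with matching account_id has amount < -35.
Keep rows where that is false.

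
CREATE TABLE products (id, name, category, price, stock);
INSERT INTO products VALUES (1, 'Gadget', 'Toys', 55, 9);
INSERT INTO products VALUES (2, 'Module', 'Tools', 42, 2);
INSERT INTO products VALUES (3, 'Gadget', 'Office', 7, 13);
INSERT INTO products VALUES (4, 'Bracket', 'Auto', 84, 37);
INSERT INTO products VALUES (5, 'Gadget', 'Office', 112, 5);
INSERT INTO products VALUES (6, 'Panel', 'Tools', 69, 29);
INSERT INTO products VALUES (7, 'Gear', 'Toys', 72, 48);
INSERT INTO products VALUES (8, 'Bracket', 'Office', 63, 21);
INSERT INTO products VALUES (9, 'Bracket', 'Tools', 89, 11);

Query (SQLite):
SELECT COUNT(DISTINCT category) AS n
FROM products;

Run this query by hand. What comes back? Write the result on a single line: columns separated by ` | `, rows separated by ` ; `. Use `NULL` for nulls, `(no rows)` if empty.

4

Count distinct non-NULL category values.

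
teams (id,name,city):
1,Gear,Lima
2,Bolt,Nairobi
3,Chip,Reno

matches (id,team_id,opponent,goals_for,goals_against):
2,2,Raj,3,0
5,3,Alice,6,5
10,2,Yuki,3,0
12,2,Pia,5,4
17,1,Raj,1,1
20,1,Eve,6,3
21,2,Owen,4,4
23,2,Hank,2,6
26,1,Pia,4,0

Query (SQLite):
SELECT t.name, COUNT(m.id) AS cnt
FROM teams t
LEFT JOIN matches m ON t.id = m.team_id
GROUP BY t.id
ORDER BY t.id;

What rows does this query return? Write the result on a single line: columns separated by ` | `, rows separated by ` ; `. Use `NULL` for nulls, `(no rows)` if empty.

LEFT JOIN keeps every teams row; unmatched ones get NULL for matches columns.
Group by teams.id and compute COUNT(m.id). COUNT(col) of an all-NULL group is 0.
  1: ids {17, 20, 26} → COUNT(m.id)=3
  2: ids {2, 10, 12, 21, 23} → COUNT(m.id)=5
  3: ids {5} → COUNT(m.id)=1

Gear | 3 ; Bolt | 5 ; Chip | 1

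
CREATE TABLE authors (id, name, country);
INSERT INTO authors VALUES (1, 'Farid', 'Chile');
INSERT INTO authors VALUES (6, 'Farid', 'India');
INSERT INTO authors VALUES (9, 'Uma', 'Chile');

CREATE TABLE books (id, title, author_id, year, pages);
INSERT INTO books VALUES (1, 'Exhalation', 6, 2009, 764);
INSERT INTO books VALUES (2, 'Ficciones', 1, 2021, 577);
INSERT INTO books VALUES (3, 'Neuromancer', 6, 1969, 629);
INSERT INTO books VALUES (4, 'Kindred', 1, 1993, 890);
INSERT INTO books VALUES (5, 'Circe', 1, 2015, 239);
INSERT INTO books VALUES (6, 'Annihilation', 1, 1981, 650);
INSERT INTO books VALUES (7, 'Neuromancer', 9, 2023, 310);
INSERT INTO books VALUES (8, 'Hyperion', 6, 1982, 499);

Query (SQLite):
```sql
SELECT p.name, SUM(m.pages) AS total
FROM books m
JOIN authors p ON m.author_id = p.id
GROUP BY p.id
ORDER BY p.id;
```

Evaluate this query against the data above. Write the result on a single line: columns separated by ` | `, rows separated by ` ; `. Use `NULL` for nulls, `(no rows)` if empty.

Join each books row to its authors via author_id.
Group joined rows by authors.id; compute SUM(m.pages) per group.
  1: ids {2, 4, 5, 6} → SUM(m.pages)=2356
  6: ids {1, 3, 8} → SUM(m.pages)=1892
  9: ids {7} → SUM(m.pages)=310

Farid | 2356 ; Farid | 1892 ; Uma | 310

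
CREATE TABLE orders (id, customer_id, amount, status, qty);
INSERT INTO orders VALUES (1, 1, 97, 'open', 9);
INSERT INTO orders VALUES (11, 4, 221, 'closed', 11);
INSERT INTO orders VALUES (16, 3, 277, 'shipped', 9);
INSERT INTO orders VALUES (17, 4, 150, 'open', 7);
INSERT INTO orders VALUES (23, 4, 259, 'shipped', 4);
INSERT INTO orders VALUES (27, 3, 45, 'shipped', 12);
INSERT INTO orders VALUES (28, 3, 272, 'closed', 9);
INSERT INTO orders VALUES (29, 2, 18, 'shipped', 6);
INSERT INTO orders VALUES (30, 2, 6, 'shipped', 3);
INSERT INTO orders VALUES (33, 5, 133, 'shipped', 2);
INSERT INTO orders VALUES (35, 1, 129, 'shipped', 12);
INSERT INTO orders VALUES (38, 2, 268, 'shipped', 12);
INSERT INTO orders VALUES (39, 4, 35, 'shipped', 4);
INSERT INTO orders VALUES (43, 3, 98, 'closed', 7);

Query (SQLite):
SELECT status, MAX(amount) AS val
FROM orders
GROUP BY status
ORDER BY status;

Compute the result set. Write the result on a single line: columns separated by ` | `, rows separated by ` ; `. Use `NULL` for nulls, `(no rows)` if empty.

Partition orders by status; compute MAX(amount) within each group.
  closed: ids {11, 28, 43} → MAX(amount)=272
  open: ids {1, 17} → MAX(amount)=150
  shipped: ids {16, 23, 27, 29, 30, 33, 35, 38, 39} → MAX(amount)=277

closed | 272 ; open | 150 ; shipped | 277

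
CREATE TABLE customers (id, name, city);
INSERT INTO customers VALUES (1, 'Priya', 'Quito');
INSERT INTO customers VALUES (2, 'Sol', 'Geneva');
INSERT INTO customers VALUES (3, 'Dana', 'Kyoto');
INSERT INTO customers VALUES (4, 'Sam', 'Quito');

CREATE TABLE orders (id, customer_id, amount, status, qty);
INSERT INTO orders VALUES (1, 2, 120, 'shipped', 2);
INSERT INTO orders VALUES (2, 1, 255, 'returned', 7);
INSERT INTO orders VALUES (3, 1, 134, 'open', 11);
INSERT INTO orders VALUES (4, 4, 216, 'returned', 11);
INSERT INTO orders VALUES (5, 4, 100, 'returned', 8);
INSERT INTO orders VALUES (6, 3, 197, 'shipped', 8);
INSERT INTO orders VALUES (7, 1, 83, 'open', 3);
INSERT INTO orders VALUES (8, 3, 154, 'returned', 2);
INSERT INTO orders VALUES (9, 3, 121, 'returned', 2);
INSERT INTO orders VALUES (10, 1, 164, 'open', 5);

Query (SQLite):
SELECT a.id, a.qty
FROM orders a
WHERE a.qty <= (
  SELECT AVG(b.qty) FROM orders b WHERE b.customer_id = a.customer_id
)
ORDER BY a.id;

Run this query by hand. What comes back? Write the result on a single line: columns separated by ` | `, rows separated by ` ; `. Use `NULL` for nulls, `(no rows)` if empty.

1 | 2 ; 5 | 8 ; 7 | 3 ; 8 | 2 ; 9 | 2 ; 10 | 5

For each orders row a, compute AVG(qty) over rows sharing a.customer_id.
Keep row a if a.qty <= that per-group AVG.
  customer_id=1: AVG(qty) = 6.5
  customer_id=2: AVG(qty) = 2.0
  customer_id=3: AVG(qty) = 4.0
  customer_id=4: AVG(qty) = 9.5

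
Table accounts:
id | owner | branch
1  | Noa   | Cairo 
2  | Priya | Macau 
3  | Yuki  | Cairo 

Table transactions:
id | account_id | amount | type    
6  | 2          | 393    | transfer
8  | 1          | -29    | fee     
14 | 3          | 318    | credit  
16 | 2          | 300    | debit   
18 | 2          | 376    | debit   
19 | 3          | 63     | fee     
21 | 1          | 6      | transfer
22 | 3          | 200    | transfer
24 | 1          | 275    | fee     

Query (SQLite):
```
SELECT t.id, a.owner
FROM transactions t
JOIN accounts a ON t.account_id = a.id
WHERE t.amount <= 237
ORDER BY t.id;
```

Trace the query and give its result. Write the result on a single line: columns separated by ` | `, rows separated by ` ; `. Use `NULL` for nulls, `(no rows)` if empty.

8 | Noa ; 19 | Yuki ; 21 | Noa ; 22 | Yuki

Each transactions row matches the accounts row where account_id = accounts.id.
Then keep rows with t.amount <= 237.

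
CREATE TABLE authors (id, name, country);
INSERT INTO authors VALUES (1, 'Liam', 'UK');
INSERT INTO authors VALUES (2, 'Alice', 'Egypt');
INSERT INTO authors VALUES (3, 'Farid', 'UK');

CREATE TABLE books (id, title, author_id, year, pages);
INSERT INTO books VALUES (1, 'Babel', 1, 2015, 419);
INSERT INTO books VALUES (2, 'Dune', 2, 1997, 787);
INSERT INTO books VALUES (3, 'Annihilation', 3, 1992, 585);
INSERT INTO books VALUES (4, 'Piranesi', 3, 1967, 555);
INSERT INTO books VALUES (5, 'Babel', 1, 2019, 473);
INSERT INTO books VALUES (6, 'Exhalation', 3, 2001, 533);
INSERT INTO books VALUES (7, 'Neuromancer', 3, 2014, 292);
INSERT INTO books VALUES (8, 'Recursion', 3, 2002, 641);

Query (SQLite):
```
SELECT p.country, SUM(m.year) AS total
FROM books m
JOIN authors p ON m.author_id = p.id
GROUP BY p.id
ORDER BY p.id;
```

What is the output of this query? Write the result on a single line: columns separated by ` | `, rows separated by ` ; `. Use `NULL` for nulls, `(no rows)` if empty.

Join each books row to its authors via author_id.
Group joined rows by authors.id; compute SUM(m.year) per group.
  1: ids {1, 5} → SUM(m.year)=4034
  2: ids {2} → SUM(m.year)=1997
  3: ids {3, 4, 6, 7, 8} → SUM(m.year)=9976

UK | 4034 ; Egypt | 1997 ; UK | 9976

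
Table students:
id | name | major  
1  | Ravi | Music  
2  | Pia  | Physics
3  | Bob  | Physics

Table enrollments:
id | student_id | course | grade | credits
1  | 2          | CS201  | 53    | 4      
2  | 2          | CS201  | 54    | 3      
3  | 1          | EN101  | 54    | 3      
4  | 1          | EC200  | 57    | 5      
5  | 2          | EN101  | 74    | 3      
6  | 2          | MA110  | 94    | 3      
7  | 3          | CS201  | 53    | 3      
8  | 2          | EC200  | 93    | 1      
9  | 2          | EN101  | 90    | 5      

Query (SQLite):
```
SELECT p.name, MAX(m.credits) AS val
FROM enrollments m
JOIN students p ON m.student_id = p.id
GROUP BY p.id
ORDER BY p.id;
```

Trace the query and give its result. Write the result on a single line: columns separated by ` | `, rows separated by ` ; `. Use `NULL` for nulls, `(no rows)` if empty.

Ravi | 5 ; Pia | 5 ; Bob | 3

Join each enrollments row to its students via student_id.
Group joined rows by students.id; compute MAX(m.credits) per group.
  1: ids {3, 4} → MAX(m.credits)=5
  2: ids {1, 2, 5, 6, 8, 9} → MAX(m.credits)=5
  3: ids {7} → MAX(m.credits)=3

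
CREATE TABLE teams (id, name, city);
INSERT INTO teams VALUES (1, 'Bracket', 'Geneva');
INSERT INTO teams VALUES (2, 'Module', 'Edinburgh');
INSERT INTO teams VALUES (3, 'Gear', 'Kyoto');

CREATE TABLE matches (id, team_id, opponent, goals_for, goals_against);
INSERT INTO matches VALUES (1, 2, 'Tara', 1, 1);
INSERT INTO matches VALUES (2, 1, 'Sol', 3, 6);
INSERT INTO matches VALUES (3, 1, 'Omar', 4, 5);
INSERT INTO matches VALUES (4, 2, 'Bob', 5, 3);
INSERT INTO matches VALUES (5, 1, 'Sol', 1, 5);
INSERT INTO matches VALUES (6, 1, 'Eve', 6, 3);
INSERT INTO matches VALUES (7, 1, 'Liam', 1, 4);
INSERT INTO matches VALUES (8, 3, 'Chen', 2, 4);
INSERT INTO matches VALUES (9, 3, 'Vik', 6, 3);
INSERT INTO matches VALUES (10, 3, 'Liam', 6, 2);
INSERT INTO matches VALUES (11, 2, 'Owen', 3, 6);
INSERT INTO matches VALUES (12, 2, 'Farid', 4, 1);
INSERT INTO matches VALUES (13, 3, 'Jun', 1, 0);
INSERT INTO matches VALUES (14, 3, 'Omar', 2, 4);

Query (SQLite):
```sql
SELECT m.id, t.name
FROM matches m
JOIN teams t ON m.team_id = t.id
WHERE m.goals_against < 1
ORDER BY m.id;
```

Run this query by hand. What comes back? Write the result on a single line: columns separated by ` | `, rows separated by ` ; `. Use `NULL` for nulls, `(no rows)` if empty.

13 | Gear

Each matches row matches the teams row where team_id = teams.id.
Then keep rows with m.goals_against < 1.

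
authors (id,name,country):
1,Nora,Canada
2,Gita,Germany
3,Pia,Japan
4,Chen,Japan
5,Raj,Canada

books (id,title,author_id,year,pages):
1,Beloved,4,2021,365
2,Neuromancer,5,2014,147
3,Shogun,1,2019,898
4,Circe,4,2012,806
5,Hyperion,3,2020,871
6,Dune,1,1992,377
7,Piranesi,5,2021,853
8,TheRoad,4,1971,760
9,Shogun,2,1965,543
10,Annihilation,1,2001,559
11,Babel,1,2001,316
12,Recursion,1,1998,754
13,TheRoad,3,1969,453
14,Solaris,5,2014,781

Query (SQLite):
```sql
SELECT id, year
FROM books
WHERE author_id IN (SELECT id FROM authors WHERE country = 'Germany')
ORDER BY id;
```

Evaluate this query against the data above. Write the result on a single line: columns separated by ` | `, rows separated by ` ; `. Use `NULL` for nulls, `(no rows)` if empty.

Inner query: authors.id where country = 'Germany'.
Outer: keep books rows whose author_id is in that set.
Inner query → {2}

9 | 1965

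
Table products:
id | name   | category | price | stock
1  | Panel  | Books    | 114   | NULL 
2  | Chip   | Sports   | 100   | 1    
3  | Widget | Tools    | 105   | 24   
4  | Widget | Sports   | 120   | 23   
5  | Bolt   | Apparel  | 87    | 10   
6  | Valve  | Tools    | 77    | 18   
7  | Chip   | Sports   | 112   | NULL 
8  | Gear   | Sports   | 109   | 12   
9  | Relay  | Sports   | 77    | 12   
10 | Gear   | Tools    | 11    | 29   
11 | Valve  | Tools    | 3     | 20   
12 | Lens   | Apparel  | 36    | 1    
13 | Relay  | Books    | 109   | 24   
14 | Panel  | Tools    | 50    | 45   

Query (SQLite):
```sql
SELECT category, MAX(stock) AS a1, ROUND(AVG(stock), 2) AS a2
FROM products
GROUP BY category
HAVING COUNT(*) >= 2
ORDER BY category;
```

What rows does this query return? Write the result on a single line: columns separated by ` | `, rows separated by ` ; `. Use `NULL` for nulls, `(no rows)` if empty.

Group products by category.
Per group compute: MAX(stock), ROUND(AVG(stock), 2).
HAVING: drop groups with fewer than 2 rows.
  Apparel: ids {5, 12} → MAX(stock)=10, ROUND(AVG(stock), 2)=5.5
  Books: ids {1, 13} → MAX(stock)=24, ROUND(AVG(stock), 2)=24
  Sports: ids {2, 4, 7, 8, 9} → MAX(stock)=23, ROUND(AVG(stock), 2)=12
  Tools: ids {3, 6, 10, 11, 14} → MAX(stock)=45, ROUND(AVG(stock), 2)=27.2

Apparel | 10 | 5.5 ; Books | 24 | 24 ; Sports | 23 | 12 ; Tools | 45 | 27.2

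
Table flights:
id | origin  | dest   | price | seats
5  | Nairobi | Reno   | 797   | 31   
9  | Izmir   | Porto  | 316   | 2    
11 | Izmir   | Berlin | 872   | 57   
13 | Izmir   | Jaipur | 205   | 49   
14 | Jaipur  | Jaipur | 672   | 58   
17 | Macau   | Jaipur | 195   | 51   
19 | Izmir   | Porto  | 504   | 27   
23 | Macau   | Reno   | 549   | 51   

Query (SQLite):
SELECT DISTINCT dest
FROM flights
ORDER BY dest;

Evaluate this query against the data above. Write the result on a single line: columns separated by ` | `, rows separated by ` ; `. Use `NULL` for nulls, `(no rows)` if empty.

Berlin ; Jaipur ; Porto ; Reno

Collect distinct dest values from flights.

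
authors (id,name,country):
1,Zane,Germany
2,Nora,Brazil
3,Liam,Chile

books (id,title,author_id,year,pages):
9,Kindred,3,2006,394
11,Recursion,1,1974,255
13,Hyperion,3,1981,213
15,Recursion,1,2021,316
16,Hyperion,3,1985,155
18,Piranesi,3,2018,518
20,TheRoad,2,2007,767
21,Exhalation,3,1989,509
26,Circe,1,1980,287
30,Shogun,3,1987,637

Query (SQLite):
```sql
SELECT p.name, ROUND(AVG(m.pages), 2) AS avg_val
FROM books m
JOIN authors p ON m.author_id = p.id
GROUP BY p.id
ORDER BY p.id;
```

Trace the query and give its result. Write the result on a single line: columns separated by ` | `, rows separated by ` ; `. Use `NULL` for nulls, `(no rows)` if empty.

Zane | 286 ; Nora | 767 ; Liam | 404.33

Join each books row to its authors via author_id.
Group joined rows by authors.id; compute ROUND(AVG(m.pages), 2) per group.
  1: ids {11, 15, 26} → ROUND(AVG(m.pages), 2)=286
  2: ids {20} → ROUND(AVG(m.pages), 2)=767
  3: ids {9, 13, 16, 18, 21, 30} → ROUND(AVG(m.pages), 2)=404.33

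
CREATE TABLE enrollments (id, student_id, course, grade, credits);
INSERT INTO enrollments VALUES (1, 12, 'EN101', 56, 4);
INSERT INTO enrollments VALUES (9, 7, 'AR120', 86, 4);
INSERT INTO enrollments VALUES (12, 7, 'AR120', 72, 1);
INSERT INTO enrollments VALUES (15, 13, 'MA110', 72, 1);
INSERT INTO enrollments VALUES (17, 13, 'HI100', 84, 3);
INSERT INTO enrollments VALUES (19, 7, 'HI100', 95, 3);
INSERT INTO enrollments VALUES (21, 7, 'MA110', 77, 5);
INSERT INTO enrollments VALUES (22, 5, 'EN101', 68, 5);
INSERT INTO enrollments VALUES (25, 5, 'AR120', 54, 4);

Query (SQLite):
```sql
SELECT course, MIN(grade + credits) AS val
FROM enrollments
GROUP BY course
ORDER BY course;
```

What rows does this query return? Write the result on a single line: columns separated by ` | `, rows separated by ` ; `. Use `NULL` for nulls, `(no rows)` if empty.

For each row compute grade + credits.
Group by course; take MIN of the expression per group.
  AR120: ids {9, 12, 25} → MIN(grade + credits)=58
  EN101: ids {1, 22} → MIN(grade + credits)=60
  HI100: ids {17, 19} → MIN(grade + credits)=87
  MA110: ids {15, 21} → MIN(grade + credits)=73

AR120 | 58 ; EN101 | 60 ; HI100 | 87 ; MA110 | 73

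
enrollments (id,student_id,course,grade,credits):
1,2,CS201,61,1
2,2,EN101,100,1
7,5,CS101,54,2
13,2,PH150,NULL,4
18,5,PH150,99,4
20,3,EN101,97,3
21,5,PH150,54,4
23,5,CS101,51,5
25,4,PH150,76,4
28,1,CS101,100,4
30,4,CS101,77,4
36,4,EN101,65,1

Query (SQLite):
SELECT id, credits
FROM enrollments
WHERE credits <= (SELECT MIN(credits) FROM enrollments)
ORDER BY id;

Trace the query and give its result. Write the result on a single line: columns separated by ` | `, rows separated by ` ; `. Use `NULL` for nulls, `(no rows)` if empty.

1 | 1 ; 2 | 1 ; 36 | 1

Scalar subquery: MIN(credits) over all enrollments rows = 1.
Keep rows where credits <= that value.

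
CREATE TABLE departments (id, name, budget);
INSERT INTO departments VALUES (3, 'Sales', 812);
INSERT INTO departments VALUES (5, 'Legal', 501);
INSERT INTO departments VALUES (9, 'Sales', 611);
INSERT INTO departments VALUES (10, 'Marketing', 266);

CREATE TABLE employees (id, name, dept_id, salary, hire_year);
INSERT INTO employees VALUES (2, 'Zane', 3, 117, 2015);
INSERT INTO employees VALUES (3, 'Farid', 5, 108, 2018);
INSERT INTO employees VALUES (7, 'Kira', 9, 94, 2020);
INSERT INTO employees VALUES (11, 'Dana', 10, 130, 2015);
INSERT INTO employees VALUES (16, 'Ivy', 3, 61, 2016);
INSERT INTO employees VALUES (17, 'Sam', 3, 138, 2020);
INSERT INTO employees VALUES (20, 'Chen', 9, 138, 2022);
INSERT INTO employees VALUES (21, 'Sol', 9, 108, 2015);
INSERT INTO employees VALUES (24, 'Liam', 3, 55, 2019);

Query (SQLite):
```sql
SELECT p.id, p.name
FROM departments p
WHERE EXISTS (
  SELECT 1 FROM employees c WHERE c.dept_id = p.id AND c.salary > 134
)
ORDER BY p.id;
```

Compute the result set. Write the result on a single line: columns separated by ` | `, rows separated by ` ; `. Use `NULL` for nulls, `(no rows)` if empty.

3 | Sales ; 9 | Sales

For each departments row, check whether any employees with matching dept_id has salary > 134.
Keep rows where that is true.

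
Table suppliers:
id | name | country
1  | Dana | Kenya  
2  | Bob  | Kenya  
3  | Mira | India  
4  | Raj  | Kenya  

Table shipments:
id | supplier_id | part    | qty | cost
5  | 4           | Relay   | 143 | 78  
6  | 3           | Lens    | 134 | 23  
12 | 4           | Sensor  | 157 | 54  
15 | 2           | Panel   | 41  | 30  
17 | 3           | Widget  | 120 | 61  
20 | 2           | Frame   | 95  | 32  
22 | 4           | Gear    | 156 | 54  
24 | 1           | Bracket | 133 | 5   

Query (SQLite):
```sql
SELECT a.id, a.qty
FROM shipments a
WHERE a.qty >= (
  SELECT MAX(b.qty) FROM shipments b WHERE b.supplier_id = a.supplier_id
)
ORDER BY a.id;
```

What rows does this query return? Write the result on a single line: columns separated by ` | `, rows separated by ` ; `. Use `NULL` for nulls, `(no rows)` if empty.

6 | 134 ; 12 | 157 ; 20 | 95 ; 24 | 133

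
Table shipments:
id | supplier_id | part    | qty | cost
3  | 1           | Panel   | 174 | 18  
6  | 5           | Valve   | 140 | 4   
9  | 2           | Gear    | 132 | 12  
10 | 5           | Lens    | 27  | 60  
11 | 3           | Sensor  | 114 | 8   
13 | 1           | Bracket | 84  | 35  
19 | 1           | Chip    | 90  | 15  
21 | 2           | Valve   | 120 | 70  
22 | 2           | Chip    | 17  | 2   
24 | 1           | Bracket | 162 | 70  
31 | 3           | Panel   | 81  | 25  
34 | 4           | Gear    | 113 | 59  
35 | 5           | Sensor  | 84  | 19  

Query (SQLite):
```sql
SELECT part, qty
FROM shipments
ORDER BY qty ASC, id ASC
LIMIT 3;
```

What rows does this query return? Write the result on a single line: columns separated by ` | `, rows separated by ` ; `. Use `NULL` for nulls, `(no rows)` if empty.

Chip | 17 ; Lens | 27 ; Panel | 81

Sort by qty asc, tiebreak id asc: (17, id=22), (27, id=10), (81, id=31), (84, id=13), (84, id=35), (90, id=19) …. Take first 3.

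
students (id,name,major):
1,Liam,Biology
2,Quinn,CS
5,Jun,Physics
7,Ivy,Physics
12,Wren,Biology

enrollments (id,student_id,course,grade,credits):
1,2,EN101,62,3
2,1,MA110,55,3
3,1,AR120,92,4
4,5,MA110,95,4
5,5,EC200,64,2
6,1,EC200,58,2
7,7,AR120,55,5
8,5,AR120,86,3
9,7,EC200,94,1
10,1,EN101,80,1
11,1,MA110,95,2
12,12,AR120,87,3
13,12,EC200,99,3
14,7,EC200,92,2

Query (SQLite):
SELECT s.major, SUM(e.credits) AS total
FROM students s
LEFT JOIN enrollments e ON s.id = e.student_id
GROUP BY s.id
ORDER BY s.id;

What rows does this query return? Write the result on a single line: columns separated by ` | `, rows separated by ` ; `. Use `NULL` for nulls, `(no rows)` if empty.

LEFT JOIN keeps every students row; unmatched ones get NULL for enrollments columns.
Group by students.id and compute SUM(e.credits). SUM over an all-NULL group is NULL.
  1: ids {2, 3, 6, 10, 11} → SUM(e.credits)=12
  2: ids {1} → SUM(e.credits)=3
  5: ids {4, 5, 8} → SUM(e.credits)=9
  7: ids {7, 9, 14} → SUM(e.credits)=8
  12: ids {12, 13} → SUM(e.credits)=6

Biology | 12 ; CS | 3 ; Physics | 9 ; Physics | 8 ; Biology | 6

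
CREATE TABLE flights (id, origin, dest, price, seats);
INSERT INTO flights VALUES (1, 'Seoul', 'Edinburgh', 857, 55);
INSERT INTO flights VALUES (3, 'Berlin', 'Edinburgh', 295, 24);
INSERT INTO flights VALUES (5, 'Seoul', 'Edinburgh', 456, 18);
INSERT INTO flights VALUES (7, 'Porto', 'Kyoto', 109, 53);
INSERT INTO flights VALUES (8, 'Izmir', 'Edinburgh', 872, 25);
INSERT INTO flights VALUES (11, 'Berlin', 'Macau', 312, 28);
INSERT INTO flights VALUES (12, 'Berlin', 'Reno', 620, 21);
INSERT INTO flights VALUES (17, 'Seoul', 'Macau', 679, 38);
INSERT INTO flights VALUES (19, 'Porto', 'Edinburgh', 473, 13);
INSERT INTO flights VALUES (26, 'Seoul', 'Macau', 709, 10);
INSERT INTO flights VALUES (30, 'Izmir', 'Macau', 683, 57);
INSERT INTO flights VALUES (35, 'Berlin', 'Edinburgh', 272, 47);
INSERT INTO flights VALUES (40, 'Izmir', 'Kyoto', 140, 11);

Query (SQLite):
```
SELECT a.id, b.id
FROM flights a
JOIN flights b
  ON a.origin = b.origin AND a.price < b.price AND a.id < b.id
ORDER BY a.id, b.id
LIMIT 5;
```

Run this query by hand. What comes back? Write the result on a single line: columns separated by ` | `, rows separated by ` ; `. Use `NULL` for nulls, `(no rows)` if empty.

Pairs (a,b) with same origin, a.price < b.price, a.id < b.id.
origin groups: Berlin:{3,11,12,35} Izmir:{8,30,40} Porto:{7,19} Seoul:{1,5,17,26}
Ordered by (a.id, b.id); first 5.

3 | 11 ; 3 | 12 ; 5 | 17 ; 5 | 26 ; 7 | 19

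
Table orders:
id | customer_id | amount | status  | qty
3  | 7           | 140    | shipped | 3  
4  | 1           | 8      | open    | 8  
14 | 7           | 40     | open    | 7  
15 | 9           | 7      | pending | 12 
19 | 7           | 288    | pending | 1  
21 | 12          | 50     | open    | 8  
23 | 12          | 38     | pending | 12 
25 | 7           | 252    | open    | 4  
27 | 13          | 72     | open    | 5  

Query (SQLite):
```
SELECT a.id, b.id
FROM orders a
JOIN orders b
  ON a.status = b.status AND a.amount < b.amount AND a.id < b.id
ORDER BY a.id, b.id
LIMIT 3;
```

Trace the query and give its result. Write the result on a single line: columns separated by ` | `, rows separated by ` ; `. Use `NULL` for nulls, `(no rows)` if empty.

4 | 14 ; 4 | 21 ; 4 | 25

Pairs (a,b) with same status, a.amount < b.amount, a.id < b.id.
status groups: open:{4,14,21,25,27} pending:{15,19,23} shipped:{3}
Ordered by (a.id, b.id); first 3.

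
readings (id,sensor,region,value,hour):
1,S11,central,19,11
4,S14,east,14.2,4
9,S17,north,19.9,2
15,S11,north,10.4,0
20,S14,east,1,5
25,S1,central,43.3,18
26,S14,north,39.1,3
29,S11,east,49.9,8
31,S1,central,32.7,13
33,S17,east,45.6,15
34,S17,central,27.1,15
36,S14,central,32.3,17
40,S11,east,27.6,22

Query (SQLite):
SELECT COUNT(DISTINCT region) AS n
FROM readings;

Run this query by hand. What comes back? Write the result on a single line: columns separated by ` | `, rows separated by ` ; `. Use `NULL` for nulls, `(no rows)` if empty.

3

Count distinct non-NULL region values.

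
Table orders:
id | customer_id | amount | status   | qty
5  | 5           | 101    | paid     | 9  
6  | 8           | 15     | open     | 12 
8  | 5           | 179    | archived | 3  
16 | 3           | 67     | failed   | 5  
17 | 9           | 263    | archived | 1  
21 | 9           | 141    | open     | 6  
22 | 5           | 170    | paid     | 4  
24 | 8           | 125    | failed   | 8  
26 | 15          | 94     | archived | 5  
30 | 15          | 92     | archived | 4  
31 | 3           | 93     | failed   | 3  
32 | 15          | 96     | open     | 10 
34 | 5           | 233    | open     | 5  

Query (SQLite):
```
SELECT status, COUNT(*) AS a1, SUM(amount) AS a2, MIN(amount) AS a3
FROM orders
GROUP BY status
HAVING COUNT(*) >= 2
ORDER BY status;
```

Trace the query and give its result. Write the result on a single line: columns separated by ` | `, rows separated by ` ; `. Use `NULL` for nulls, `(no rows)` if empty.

archived | 4 | 628 | 92 ; failed | 3 | 285 | 67 ; open | 4 | 485 | 15 ; paid | 2 | 271 | 101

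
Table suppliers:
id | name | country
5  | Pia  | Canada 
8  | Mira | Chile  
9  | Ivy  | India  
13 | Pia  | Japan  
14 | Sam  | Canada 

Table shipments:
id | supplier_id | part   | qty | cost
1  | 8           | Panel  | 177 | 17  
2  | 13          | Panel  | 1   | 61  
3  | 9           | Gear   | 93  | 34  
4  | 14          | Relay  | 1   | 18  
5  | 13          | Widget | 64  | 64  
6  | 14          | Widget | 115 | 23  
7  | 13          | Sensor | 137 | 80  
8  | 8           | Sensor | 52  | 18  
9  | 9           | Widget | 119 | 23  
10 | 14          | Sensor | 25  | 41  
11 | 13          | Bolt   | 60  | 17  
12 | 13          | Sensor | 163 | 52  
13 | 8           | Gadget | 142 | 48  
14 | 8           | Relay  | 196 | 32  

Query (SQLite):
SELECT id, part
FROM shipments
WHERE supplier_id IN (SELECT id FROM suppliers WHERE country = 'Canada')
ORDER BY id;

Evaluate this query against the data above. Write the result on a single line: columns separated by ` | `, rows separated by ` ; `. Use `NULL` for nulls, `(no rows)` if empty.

4 | Relay ; 6 | Widget ; 10 | Sensor

Inner query: suppliers.id where country = 'Canada'.
Outer: keep shipments rows whose supplier_id is in that set.
Inner query → {5, 14}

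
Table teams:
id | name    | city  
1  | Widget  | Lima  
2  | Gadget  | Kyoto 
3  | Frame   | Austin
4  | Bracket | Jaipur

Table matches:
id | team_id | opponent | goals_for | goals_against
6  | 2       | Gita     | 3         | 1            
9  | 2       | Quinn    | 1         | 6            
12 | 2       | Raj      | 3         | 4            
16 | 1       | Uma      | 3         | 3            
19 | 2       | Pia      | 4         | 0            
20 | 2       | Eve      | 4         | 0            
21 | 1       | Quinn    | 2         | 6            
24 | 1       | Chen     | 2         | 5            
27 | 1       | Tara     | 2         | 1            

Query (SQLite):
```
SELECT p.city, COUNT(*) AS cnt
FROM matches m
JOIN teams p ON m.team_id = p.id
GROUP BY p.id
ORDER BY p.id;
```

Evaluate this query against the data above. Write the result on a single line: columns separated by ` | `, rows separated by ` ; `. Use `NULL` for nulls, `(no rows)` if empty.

Lima | 4 ; Kyoto | 5

Join each matches row to its teams via team_id.
Group joined rows by teams.id; compute COUNT(*) per group.
  1: ids {16, 21, 24, 27} → COUNT(*)=4
  2: ids {6, 9, 12, 19, 20} → COUNT(*)=5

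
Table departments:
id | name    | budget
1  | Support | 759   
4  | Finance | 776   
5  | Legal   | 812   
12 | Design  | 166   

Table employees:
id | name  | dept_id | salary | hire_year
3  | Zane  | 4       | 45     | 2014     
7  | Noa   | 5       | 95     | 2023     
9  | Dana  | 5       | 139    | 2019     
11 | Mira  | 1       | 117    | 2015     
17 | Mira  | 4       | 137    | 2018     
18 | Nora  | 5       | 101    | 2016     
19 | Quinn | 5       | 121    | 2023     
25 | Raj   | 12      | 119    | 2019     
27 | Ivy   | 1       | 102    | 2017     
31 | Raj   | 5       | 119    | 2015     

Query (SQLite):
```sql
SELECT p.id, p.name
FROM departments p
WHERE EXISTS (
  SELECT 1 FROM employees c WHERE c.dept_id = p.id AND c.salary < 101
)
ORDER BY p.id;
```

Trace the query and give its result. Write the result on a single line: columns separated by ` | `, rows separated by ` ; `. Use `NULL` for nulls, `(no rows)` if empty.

4 | Finance ; 5 | Legal

For each departments row, check whether any employees with matching dept_id has salary < 101.
Keep rows where that is true.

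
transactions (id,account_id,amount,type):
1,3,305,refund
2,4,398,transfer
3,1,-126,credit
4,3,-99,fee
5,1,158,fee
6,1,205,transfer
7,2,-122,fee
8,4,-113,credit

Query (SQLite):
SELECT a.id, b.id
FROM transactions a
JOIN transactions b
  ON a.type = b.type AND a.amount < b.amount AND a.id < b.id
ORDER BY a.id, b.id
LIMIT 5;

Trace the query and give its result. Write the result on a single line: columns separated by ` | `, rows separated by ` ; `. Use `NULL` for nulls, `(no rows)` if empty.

Pairs (a,b) with same type, a.amount < b.amount, a.id < b.id.
type groups: credit:{3,8} fee:{4,5,7} refund:{1} transfer:{2,6}
Ordered by (a.id, b.id); first 5.

3 | 8 ; 4 | 5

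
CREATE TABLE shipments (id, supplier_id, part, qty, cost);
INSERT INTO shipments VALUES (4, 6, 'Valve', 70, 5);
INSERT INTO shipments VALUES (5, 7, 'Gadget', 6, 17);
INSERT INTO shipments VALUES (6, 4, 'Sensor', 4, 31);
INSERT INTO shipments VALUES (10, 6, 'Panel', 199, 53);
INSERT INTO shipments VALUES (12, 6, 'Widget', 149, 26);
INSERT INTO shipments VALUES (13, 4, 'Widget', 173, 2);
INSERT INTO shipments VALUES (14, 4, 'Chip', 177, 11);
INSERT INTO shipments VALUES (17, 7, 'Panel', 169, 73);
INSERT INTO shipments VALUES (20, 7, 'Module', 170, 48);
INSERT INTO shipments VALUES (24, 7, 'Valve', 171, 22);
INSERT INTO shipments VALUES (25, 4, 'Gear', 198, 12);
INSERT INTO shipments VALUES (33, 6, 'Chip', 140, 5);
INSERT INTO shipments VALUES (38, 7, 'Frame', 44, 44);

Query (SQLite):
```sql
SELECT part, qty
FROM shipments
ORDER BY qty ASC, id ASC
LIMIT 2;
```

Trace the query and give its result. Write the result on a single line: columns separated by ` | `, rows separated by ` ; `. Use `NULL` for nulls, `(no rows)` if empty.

Sort by qty asc, tiebreak id asc: (4, id=6), (6, id=5), (44, id=38), (70, id=4), (140, id=33) …. Take first 2.

Sensor | 4 ; Gadget | 6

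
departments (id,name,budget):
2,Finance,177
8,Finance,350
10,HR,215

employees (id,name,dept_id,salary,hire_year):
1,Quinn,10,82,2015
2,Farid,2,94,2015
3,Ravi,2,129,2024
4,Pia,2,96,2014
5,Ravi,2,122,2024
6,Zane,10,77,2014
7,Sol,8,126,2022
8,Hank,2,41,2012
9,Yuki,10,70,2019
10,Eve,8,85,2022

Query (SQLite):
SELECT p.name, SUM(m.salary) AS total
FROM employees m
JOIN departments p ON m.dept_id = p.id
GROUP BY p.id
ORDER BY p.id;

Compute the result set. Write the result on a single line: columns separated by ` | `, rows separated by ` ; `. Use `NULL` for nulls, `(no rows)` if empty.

Join each employees row to its departments via dept_id.
Group joined rows by departments.id; compute SUM(m.salary) per group.
  2: ids {2, 3, 4, 5, 8} → SUM(m.salary)=482
  8: ids {7, 10} → SUM(m.salary)=211
  10: ids {1, 6, 9} → SUM(m.salary)=229

Finance | 482 ; Finance | 211 ; HR | 229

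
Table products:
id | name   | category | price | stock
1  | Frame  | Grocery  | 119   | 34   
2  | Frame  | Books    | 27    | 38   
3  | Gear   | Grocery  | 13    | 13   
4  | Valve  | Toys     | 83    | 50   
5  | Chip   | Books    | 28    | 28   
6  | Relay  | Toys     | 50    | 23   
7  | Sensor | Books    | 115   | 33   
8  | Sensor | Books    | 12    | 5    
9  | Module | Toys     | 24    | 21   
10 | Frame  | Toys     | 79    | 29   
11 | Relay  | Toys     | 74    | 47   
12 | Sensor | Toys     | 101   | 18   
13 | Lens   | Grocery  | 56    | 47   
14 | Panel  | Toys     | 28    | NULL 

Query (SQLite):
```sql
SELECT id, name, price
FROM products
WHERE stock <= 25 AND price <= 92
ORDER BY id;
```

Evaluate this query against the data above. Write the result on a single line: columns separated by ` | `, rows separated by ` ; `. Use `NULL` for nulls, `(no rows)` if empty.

3 | Gear | 13 ; 6 | Relay | 50 ; 8 | Sensor | 12 ; 9 | Module | 24

stock <= 25: ids {3, 6, 8, 9, 12}
price <= 92: ids {2, 3, 4, 5, 6, 8, 9, 10, 11, 13, 14}
Combine with AND.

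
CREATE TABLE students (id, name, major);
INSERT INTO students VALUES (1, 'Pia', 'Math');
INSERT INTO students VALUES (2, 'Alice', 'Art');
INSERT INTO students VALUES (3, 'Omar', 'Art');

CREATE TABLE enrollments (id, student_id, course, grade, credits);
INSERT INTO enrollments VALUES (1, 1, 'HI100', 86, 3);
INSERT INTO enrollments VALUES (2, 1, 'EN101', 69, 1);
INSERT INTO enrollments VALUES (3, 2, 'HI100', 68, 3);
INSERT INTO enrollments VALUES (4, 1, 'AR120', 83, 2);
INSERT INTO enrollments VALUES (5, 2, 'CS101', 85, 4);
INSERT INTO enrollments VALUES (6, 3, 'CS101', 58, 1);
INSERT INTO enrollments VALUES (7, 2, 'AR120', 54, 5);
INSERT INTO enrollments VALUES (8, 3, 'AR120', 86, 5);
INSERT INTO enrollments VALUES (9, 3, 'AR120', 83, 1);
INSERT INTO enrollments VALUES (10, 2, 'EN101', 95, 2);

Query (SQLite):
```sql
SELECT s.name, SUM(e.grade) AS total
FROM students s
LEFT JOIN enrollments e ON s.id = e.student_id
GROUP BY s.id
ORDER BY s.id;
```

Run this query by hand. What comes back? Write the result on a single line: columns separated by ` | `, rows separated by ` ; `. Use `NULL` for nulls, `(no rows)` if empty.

Pia | 238 ; Alice | 302 ; Omar | 227

LEFT JOIN keeps every students row; unmatched ones get NULL for enrollments columns.
Group by students.id and compute SUM(e.grade). SUM over an all-NULL group is NULL.
  1: ids {1, 2, 4} → SUM(e.grade)=238
  2: ids {3, 5, 7, 10} → SUM(e.grade)=302
  3: ids {6, 8, 9} → SUM(e.grade)=227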